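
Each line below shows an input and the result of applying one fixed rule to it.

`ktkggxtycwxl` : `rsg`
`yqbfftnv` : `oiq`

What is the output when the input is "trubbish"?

In each case the input is transformed by: shift every letter 5 places backward in the alphabet (wrapping around), then keep only the last 3 characters.
For "trubbish", step one produces "ompwwdnc"; step two turns that into "dnc".
(Check on "yqbfftnv": → "tlwaaoiq" → "oiq" ✓)

dnc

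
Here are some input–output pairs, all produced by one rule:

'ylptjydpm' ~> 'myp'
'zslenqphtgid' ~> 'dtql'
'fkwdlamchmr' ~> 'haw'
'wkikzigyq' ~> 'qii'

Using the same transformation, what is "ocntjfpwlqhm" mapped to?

The pattern: keep one character in every 3, starting at position 3 (positions 3rd, 6th, 9th, ...), then reverse the string.
"ocntjfpwlqhm" → "nflm" → "mlfn".

mlfn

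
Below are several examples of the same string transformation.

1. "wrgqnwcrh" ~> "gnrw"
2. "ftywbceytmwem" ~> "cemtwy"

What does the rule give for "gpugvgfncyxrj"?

fgjpux

Looking at the pairs, the operation is to sort the characters into alphabetical order, then keep every other character starting from the second (positions 2nd, 4th, 6th, ...).
"gpugvgfncyxrj" → "cfgggjnpruvxy" → "fgjpux".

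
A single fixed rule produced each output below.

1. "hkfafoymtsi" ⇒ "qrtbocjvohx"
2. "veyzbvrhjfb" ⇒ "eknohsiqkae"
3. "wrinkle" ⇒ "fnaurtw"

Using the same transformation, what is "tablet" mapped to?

ccjnku

Rule — shift every letter 9 places forward in the alphabet (wrapping around), then take characters alternately from the front and the back (1st, last, 2nd, 2nd-last, ...).
"tablet" → "cjkunc" → "ccjnku".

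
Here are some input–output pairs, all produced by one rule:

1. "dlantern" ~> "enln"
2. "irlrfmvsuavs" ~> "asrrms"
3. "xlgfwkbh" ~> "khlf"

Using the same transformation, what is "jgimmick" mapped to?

The pattern: keep every other character starting from the second (positions 2nd, 4th, 6th, ...), then move the last 2 characters to the front (rotate right by 2).
"jgimmick" → "gmik" → "ikgm".

ikgm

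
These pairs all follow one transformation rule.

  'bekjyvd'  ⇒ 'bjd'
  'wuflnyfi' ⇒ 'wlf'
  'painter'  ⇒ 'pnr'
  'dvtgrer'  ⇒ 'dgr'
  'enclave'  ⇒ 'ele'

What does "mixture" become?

Looking at the pairs, the operation is to keep one character in every 3, starting at position 1 (positions 1st, 4th, 7th, ...).
Applying that to "mixture" gives "mte".

mte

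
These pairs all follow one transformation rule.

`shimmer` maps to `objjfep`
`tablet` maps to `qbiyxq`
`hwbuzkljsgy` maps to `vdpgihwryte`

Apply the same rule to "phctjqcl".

izngqzem

Rule — reverse the string, then shift every letter 3 places backward in the alphabet (wrapping around).
Starting from "phctjqcl": after the first operation, "lcqjtchp"; after the second, "izngqzem".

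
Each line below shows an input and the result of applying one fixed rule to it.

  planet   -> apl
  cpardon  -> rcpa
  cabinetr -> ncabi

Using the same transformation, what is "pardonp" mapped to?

Looking at the pairs, the operation is to delete the last 3 characters, then move the last character to the front.
"pardonp" → "pard" → "dpar".

dpar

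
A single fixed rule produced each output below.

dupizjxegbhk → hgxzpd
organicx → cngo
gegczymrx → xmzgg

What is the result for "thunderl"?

rdut

The pattern: keep every other character starting from the first (positions 1st, 3rd, 5th, ...), then reverse the string.
Applying both steps to "thunderl": "tudr", then "rdut".
(Check on "gegczymrx": → "ggzmx" → "xmzgg" ✓)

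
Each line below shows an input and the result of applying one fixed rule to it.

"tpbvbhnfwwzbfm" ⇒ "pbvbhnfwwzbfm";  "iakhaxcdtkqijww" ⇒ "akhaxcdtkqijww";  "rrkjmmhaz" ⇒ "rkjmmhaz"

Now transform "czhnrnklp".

The transformation: delete the first character.
So "czhnrnklp" becomes "zhnrnklp".

zhnrnklp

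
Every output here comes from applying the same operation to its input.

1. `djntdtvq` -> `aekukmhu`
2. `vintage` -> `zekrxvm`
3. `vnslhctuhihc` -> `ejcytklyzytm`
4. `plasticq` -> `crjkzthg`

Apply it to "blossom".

cfjjfds

Each output is the input with this applied: shift every letter 9 places backward in the alphabet (wrapping around), then move the first character to the end.
On "blossom": the first step gives "scfjjfd", and the second then gives "cfjjfds".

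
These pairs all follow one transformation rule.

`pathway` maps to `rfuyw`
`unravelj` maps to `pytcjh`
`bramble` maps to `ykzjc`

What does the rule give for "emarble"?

Each output is the input with this applied: delete the first 2 characters, then shift every letter 2 places backward in the alphabet (wrapping around).
Applying both steps to "emarble": "arble", then "ypzjc".
(Check on "unravelj": → "ravelj" → "pytcjh" ✓)

ypzjc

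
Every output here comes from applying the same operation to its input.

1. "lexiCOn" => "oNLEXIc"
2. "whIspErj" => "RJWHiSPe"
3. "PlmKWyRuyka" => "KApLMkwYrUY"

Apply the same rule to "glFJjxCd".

cDGLfjJX

Each output is the input with this applied: move the last 2 characters to the front (rotate right by 2), then flip the case of every letter.
Starting from "glFJjxCd": after the first operation, "CdglFJjx"; after the second, "cDGLfjJX".
(Check on "PlmKWyRuyka": → "kaPlmKWyRuy" → "KApLMkwYrUY" ✓)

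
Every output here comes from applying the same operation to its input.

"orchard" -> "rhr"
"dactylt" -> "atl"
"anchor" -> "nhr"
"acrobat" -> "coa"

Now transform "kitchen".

The transformation: keep every other character starting from the second (positions 2nd, 4th, 6th, ...).
Applying that to "kitchen" gives "ice".

ice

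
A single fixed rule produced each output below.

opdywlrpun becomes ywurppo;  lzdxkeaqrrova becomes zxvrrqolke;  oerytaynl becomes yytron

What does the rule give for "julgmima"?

The pattern: sort the characters into reverse alphabetical order, then delete the last 3 characters.
For "julgmima" the result is "ummlj".

ummlj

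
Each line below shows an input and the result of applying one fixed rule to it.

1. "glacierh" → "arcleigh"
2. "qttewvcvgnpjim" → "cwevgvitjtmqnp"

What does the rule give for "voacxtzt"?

The pattern: sort the characters into alphabetical order, then take characters alternately from the front and the back (1st, last, 2nd, 2nd-last, ...).
For "voacxtzt", step one produces "acottvxz"; step two turns that into "azcxovtt".

azcxovtt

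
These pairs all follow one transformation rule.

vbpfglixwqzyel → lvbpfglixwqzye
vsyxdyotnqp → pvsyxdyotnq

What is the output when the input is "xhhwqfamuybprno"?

What's happening: move the last character to the front.
So "xhhwqfamuybprno" becomes "oxhhwqfamuybprn".

oxhhwqfamuybprn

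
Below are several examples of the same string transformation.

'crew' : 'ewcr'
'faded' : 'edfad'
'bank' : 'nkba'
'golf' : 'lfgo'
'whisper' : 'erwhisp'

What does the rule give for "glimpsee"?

The pattern: move the last 2 characters to the front (rotate right by 2).
Doing the same to "glimpsee": "eeglimps".

eeglimps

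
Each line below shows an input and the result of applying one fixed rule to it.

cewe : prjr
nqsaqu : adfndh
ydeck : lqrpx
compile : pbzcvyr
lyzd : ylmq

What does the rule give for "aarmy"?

The pattern: shift every letter 13 places forward in the alphabet (wrapping around) — i.e. ROT13.
"aarmy" → "nnezl".

nnezl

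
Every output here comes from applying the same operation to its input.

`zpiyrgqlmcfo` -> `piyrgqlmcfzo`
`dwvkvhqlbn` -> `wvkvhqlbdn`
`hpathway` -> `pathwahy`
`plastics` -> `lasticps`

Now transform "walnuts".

alnutws

Each output is the input with this applied: swap the first and last characters, then move the first character to the end.
For "walnuts" the result is "alnutws".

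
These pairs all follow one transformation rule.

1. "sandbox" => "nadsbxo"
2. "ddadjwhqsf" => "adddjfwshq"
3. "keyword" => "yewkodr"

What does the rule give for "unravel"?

What's happening: move the first 2 characters to the end (rotate left by 2), then take characters alternately from the front and the back (1st, last, 2nd, 2nd-last, ...).
"unravel" → "ravelun" → "rnauvle".
(Check on "sandbox": → "ndboxsa" → "nadsbxo" ✓)

rnauvle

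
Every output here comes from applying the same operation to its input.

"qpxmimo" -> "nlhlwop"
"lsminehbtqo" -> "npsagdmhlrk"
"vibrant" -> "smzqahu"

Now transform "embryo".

nxqald

Looking at the pairs, the operation is to shift every letter 1 place backward in the alphabet (wrapping around), then reverse the string.
Starting from "embryo": after the first operation, "dlaqxn"; after the second, "nxqald".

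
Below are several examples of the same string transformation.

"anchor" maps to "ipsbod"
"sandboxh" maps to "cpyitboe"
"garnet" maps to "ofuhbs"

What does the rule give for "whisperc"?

qfsdxijt

Each output is the input with this applied: swap the front and back halves of the string, then shift every letter 1 place forward in the alphabet (wrapping around).
For "whisperc", step one produces "percwhis"; step two turns that into "qfsdxijt".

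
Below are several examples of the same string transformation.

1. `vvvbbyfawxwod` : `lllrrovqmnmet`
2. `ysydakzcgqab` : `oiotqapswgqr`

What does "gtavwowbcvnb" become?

wjqlmemrsldr

The rule is to shift every letter 10 places backward in the alphabet (wrapping around).
For "gtavwowbcvnb" the result is "wjqlmemrsldr".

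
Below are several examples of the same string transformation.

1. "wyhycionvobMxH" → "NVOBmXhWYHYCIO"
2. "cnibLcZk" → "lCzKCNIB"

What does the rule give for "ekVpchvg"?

CHVGEKvP

The transformation: flip the case of every letter, then swap the front and back halves of the string.
For "ekVpchvg" the result is "CHVGEKvP".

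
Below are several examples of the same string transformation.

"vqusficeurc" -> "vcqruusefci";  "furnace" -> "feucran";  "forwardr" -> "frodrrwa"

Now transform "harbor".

hraorb

The rule is to take characters alternately from the front and the back (1st, last, 2nd, 2nd-last, ...).
Applying that to "harbor" gives "hraorb".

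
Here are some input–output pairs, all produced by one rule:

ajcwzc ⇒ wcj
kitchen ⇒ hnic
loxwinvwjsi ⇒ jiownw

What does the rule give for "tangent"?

Each output is the input with this applied: move the last 3 characters to the front (rotate right by 3), then keep every other character starting from the first (positions 1st, 3rd, 5th, ...).
On "tangent": the first step gives "enttang", and the second then gives "etag".

etag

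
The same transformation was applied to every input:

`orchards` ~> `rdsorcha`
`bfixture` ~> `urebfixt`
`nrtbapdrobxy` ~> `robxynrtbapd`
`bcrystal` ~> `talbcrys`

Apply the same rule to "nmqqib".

In each case the input is transformed by: move the first character to the end, then swap the front and back halves of the string.
Starting from "nmqqib": after the first operation, "mqqibn"; after the second, "ibnmqq".

ibnmqq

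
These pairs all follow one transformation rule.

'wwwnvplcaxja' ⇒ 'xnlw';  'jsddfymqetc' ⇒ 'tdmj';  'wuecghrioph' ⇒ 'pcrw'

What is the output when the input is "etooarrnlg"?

gore

The rule is to keep one character in every 3, starting at position 1 (positions 1st, 4th, 7th, ...), then swap the first and last characters.
"etooarrnlg" → "eorg" → "gore".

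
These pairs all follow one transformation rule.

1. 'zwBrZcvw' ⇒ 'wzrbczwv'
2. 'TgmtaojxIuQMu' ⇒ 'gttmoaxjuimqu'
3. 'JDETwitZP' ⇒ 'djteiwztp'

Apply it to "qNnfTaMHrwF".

In each case the input is transformed by: swap each adjacent pair of characters (1↔2, 3↔4, ...), then convert every letter to lowercase.
"qNnfTaMHrwF" → "NqfnaTHMwrF" → "nqfnathmwrf".
(Check on "JDETwitZP": → "DJTEiwZtP" → "djteiwztp" ✓)

nqfnathmwrf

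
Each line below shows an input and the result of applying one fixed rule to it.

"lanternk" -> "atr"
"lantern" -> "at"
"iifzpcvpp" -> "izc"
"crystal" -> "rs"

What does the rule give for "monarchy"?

oac

What's happening: keep every other character starting from the second (positions 2nd, 4th, 6th, ...), then delete the last character.
Starting from "monarchy": after the first operation, "oacy"; after the second, "oac".
(Check on "crystal": → "rsa" → "rs" ✓)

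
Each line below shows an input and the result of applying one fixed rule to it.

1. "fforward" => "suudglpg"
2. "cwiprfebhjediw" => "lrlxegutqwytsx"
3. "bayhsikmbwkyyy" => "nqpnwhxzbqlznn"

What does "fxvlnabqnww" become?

Looking at the pairs, the operation is to shift every letter 11 places backward in the alphabet (wrapping around), then move the last character to the front.
"fxvlnabqnww" → "umkacpqfcll" → "lumkacpqfcl".

lumkacpqfcl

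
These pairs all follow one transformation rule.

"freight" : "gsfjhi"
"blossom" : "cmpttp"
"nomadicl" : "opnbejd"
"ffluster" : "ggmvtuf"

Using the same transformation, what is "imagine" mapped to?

In each case the input is transformed by: shift every letter 1 place forward in the alphabet (wrapping around), then delete the last character.
Applying both steps to "imagine": "jnbhjof", then "jnbhjo".

jnbhjo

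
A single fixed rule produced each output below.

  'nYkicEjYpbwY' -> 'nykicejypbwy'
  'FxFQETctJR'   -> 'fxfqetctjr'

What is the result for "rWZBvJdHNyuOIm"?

rwzbvjdhnyuoim

Rule — convert every letter to lowercase.
On "rWZBvJdHNyuOIm" that produces "rwzbvjdhnyuoim".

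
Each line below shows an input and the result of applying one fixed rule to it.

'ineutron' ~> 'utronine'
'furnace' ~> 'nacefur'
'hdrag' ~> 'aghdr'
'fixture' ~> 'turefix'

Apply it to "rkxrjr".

Each output is the input with this applied: move the first 3 characters to the end (rotate left by 3).
For "rkxrjr" the result is "rjrrkx".

rjrrkx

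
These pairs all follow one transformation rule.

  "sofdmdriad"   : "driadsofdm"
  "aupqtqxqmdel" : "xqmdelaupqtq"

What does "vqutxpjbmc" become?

In each case the input is transformed by: swap the front and back halves of the string.
On "vqutxpjbmc" that produces "pjbmcvqutx".

pjbmcvqutx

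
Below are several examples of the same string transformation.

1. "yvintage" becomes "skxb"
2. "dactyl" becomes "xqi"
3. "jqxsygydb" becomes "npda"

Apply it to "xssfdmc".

pcj

The pattern: keep every other character starting from the second (positions 2nd, 4th, 6th, ...), then shift every letter 3 places backward in the alphabet (wrapping around).
Working it through for "xssfdmc": intermediate "sfm", final "pcj".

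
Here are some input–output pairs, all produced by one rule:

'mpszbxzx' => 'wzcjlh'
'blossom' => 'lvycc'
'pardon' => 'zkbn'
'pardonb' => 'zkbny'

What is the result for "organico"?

ybqkxs

Each output is the input with this applied: shift every letter 10 places forward in the alphabet (wrapping around), then delete the last 2 characters.
For "organico", step one produces "ybqkxsmy"; step two turns that into "ybqkxs".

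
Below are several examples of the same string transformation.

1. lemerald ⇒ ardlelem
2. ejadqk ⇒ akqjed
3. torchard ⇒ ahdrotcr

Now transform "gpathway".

The rule is to swap each adjacent pair of characters (1↔2, 3↔4, ...), then swap the front and back halves of the string.
For "gpathway", step one produces "pgtawhya"; step two turns that into "whyapgta".
(Check on "lemerald": → "elemardl" → "ardlelem" ✓)

whyapgta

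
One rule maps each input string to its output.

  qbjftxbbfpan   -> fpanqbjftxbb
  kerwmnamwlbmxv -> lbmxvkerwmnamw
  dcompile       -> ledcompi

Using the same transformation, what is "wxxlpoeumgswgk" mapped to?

Looking at the pairs, the operation is to move the first 2 characters to the end (rotate left by 2), then swap the front and back halves of the string.
Doing the same to "wxxlpoeumgswgk": "gswgkwxxlpoeum".

gswgkwxxlpoeum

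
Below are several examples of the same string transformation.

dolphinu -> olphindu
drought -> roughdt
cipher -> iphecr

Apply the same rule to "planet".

Looking at the pairs, the operation is to swap the first and last characters, then move the first character to the end.
On "planet": the first step gives "tlanep", and the second then gives "lanept".

lanept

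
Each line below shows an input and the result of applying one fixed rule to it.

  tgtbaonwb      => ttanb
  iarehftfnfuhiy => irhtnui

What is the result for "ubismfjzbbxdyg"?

uimjbxy

What's happening: keep every other character starting from the first (positions 1st, 3rd, 5th, ...).
For "ubismfjzbbxdyg" the result is "uimjbxy".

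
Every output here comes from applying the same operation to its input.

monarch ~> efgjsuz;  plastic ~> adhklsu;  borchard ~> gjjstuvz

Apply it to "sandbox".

fgkpstv

The pattern: shift every letter 8 places backward in the alphabet (wrapping around), then sort the characters into alphabetical order.
On "sandbox": the first step gives "ksfvtgp", and the second then gives "fgkpstv".
(Check on "monarch": → "egfsjuz" → "efgjsuz" ✓)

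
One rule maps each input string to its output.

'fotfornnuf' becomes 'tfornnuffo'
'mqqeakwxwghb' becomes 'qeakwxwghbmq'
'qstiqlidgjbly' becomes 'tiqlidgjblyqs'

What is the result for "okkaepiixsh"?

kaepiixshok

In each case the input is transformed by: move the first 2 characters to the end (rotate left by 2).
On "okkaepiixsh" that produces "kaepiixshok".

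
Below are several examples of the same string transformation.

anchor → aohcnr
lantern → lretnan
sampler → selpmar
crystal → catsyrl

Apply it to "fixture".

frutxie

The pattern: swap the first and last characters, then reverse the string.
Doing the same to "fixture": "frutxie".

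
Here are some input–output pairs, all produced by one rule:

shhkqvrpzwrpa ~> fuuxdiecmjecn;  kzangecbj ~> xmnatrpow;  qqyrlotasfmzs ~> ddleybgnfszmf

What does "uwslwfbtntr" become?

The transformation: shift every letter 13 places forward in the alphabet (wrapping around) — i.e. ROT13.
For "uwslwfbtntr" the result is "hjfyjsogage".

hjfyjsogage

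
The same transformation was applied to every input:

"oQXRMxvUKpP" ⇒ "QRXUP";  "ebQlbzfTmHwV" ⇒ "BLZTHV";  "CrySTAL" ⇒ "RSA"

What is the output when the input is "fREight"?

Rule — keep every other character starting from the second (positions 2nd, 4th, 6th, ...), then convert every letter to uppercase.
Doing the same to "fREight": "RIH".
(Check on "oQXRMxvUKpP": → "QRxUp" → "QRXUP" ✓)

RIH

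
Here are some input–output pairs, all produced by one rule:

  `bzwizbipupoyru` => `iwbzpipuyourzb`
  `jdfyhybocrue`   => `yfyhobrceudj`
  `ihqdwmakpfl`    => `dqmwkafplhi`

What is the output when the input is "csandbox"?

nabdxosc

The rule is to swap each adjacent pair of characters (1↔2, 3↔4, ...), then move the first 2 characters to the end (rotate left by 2).
Applying both steps to "csandbox": "scnabdxo", then "nabdxosc".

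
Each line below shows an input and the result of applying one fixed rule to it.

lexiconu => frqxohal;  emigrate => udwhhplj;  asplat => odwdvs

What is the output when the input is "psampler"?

The transformation: shift every letter 3 places forward in the alphabet (wrapping around), then swap the front and back halves of the string.
"psampler" → "svdpsohu" → "sohusvdp".

sohusvdp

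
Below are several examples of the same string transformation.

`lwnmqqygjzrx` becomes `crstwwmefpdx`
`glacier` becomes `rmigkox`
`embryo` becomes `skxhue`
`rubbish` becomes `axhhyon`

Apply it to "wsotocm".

What's happening: shift every letter 6 places forward in the alphabet (wrapping around), then swap each adjacent pair of characters (1↔2, 3↔4, ...).
For "wsotocm", step one produces "cyuzuis"; step two turns that into "yczuius".

yczuius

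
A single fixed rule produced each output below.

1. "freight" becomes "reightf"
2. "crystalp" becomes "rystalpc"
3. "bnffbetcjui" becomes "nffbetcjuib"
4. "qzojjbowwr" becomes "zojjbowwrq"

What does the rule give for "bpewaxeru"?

pewaxerub

What's happening: move the first character to the end.
Applying that to "bpewaxeru" gives "pewaxerub".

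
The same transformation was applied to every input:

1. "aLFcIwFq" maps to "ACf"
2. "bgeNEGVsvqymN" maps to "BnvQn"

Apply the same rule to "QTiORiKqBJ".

qokj

The transformation: flip the case of every letter, then keep one character in every 3, starting at position 1 (positions 1st, 4th, 7th, ...).
On "QTiORiKqBJ": the first step gives "qtIorIkQbj", and the second then gives "qokj".
(Check on "aLFcIwFq": → "AlfCiWfQ" → "ACf" ✓)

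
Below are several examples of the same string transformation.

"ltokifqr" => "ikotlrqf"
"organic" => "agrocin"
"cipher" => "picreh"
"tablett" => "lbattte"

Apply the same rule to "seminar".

imesran

The pattern: move the last 3 characters to the front (rotate right by 3), then reverse the string.
Working it through for "seminar": intermediate "narsemi", final "imesran".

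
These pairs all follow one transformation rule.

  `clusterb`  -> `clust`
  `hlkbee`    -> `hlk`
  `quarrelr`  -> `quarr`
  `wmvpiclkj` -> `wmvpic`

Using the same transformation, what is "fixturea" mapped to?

fixtu

The pattern: delete the last 3 characters.
On "fixturea" that produces "fixtu".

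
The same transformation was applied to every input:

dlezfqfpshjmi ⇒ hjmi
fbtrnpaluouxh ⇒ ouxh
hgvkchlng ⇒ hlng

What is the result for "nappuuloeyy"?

oeyy

Looking at the pairs, the operation is to keep only the last 4 characters.
For "nappuuloeyy" the result is "oeyy".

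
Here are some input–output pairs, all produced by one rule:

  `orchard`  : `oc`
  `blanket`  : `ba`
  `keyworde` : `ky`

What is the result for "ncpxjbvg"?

np

What's happening: keep every other character starting from the first (positions 1st, 3rd, 5th, ...), then delete the last 2 characters.
Starting from "ncpxjbvg": after the first operation, "npjv"; after the second, "np".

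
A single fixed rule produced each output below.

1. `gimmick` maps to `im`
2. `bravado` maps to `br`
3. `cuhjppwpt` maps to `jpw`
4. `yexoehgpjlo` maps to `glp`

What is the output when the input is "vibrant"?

it

Each output is the input with this applied: sort the characters into alphabetical order, then keep one character in every 3, starting at position 3 (positions 3rd, 6th, 9th, ...).
Starting from "vibrant": after the first operation, "abinrtv"; after the second, "it".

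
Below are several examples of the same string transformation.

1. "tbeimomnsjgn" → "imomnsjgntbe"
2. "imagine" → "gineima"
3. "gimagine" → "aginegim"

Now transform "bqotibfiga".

tibfigabqo

The rule is to move the first 3 characters to the end (rotate left by 3).
"bqotibfiga" → "tibfigabqo".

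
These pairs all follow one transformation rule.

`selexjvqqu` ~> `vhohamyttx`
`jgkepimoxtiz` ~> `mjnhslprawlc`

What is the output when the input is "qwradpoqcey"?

tzudgsrtfhb

Looking at the pairs, the operation is to shift every letter 3 places forward in the alphabet (wrapping around).
Applying that to "qwradpoqcey" gives "tzudgsrtfhb".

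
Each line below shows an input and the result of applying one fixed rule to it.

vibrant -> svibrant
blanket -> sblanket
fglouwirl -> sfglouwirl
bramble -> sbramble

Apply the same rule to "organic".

sorganic

Each output is the input with this applied: prepend "s".
Doing the same to "organic": "sorganic".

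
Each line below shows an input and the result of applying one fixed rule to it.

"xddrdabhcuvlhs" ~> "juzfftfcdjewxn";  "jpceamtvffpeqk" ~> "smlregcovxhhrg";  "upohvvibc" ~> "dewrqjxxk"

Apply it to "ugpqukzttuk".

wmwirswmbvv

The transformation: shift every letter 2 places forward in the alphabet (wrapping around), then move the last 2 characters to the front (rotate right by 2).
For "ugpqukzttuk", step one produces "wirswmbvvwm"; step two turns that into "wmwirswmbvv".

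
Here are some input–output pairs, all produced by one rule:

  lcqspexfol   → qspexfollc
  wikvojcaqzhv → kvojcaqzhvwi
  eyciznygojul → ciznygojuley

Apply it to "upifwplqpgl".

ifwplqpglup

Rule — move the first 2 characters to the end (rotate left by 2).
Doing the same to "upifwplqpgl": "ifwplqpglup".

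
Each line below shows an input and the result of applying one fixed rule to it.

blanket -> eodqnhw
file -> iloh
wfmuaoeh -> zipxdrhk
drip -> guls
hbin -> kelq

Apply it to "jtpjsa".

In each case the input is transformed by: shift every letter 3 places forward in the alphabet (wrapping around).
So "jtpjsa" becomes "mwsmvd".

mwsmvd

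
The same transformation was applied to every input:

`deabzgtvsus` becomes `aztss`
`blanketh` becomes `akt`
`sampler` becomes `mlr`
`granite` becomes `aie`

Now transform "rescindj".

The pattern: delete the first 2 characters, then keep every other character starting from the first (positions 1st, 3rd, 5th, ...).
Applying both steps to "rescindj": "scindj", then "sid".

sid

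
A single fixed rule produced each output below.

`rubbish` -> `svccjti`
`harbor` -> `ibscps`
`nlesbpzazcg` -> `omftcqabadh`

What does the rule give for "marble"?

nbscmf

Rule — shift every letter 1 place forward in the alphabet (wrapping around).
Applying that to "marble" gives "nbscmf".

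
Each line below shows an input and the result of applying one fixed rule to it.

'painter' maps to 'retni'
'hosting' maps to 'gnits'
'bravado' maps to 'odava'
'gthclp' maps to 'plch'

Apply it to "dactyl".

The pattern: reverse the string, then delete the last 2 characters.
"dactyl" → "lytcad" → "lytc".
(Check on "hosting": → "gnitsoh" → "gnits" ✓)

lytc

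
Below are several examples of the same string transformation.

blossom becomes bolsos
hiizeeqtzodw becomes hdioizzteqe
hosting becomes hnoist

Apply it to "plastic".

piltas

Rule — delete the last character, then take characters alternately from the front and the back (1st, last, 2nd, 2nd-last, ...).
On "plastic": the first step gives "plasti", and the second then gives "piltas".
(Check on "hosting": → "hostin" → "hnoist" ✓)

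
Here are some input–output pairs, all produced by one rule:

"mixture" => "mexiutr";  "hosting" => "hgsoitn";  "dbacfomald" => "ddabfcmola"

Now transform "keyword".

kdyeowr

The transformation: move the last character to the front, then swap each adjacent pair of characters (1↔2, 3↔4, ...).
Starting from "keyword": after the first operation, "dkeywor"; after the second, "kdyeowr".
(Check on "hosting": → "ghostin" → "hgsoitn" ✓)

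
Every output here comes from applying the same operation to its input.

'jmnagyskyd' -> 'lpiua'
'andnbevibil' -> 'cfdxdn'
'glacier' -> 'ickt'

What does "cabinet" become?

edpv

The transformation: keep every other character starting from the first (positions 1st, 3rd, 5th, ...), then shift every letter 2 places forward in the alphabet (wrapping around).
Starting from "cabinet": after the first operation, "cbnt"; after the second, "edpv".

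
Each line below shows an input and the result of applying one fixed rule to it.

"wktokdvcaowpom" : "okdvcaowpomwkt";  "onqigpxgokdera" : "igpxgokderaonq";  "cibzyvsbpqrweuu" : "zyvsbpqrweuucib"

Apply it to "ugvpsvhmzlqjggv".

psvhmzlqjggvugv

Each output is the input with this applied: move the first 3 characters to the end (rotate left by 3).
"ugvpsvhmzlqjggv" → "psvhmzlqjggvugv".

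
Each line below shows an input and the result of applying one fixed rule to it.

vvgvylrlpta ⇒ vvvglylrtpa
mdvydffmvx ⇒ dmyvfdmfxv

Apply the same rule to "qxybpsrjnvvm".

In each case the input is transformed by: swap each adjacent pair of characters (1↔2, 3↔4, ...).
Applying that to "qxybpsrjnvvm" gives "xqbyspjrvnmv".

xqbyspjrvnmv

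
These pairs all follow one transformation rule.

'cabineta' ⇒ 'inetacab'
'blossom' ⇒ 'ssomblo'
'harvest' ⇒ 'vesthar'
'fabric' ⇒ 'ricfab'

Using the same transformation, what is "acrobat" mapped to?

The pattern: move the first 3 characters to the end (rotate left by 3).
"acrobat" → "obatacr".

obatacr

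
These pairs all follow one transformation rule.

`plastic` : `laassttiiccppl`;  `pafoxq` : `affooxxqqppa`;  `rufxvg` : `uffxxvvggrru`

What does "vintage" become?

innttaaggeevvi

Each output is the input with this applied: double every character, then move the first 3 characters to the end (rotate left by 3).
"vintage" → "vviinnttaaggee" → "innttaaggeevvi".
(Check on "pafoxq": → "ppaaffooxxqq" → "affooxxqqppa" ✓)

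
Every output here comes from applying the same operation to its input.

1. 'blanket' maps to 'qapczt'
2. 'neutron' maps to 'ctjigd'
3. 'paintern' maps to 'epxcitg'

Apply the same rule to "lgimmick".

Rule — delete the last character, then shift every letter 11 places backward in the alphabet (wrapping around).
Applying both steps to "lgimmick": "lgimmic", then "avxbbxr".

avxbbxr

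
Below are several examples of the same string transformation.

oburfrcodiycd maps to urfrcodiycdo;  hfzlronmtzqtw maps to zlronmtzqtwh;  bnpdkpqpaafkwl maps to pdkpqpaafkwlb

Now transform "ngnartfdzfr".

nartfdzfrn

What's happening: move the first 2 characters to the end (rotate left by 2), then delete the last character.
For "ngnartfdzfr", step one produces "nartfdzfrng"; step two turns that into "nartfdzfrn".
(Check on "oburfrcodiycd": → "urfrcodiycdob" → "urfrcodiycdo" ✓)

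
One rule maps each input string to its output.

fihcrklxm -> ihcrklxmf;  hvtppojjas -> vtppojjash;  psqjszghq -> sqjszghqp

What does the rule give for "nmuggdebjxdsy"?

The rule is to move the first character to the end.
So "nmuggdebjxdsy" becomes "muggdebjxdsyn".

muggdebjxdsyn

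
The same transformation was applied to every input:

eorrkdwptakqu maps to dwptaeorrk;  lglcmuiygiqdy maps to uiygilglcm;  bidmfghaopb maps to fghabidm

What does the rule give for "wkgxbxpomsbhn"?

Looking at the pairs, the operation is to delete the last 3 characters, then swap the front and back halves of the string.
"wkgxbxpomsbhn" → "wkgxbxpoms" → "xpomswkgxb".

xpomswkgxb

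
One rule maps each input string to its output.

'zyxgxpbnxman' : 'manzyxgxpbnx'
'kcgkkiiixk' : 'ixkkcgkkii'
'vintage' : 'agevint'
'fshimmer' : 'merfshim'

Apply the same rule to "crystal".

What's happening: move the last 3 characters to the front (rotate right by 3).
Doing the same to "crystal": "talcrys".

talcrys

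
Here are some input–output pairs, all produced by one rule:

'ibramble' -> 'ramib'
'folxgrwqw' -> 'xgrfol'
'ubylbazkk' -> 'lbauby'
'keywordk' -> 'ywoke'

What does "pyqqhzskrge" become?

Looking at the pairs, the operation is to delete the last 3 characters, then move the last 3 characters to the front (rotate right by 3).
Applying both steps to "pyqqhzskrge": "pyqqhzsk", then "zskpyqqh".

zskpyqqh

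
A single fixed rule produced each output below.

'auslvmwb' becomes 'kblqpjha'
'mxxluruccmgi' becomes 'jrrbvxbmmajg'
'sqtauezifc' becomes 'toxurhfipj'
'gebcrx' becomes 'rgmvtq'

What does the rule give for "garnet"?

The transformation: swap the front and back halves of the string, then shift every letter 11 places backward in the alphabet (wrapping around).
For "garnet", step one produces "netgar"; step two turns that into "ctivpg".

ctivpg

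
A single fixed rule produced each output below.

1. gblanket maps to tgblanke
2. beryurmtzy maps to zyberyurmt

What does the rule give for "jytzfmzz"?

zjytzfmz

The pattern: move the first 3 characters to the end (rotate left by 3), then swap the front and back halves of the string.
"jytzfmzz" → "zfmzzjyt" → "zjytzfmz".
(Check on "beryurmtzy": → "yurmtzyber" → "zyberyurmt" ✓)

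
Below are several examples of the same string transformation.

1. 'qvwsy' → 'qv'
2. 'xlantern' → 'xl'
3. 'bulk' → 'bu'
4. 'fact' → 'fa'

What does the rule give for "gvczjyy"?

Rule — keep only the first 2 characters.
"gvczjyy" → "gv".

gv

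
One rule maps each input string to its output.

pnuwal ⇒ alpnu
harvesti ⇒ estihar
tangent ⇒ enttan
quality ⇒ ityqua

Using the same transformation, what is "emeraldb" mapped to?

In each case the input is transformed by: move the first 3 characters to the end (rotate left by 3), then delete the first character.
"emeraldb" → "raldbeme" → "aldbeme".

aldbeme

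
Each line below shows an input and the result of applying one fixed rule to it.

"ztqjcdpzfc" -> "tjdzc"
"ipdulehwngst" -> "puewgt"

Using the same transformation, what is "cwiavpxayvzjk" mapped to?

wapavj

Each output is the input with this applied: keep every other character starting from the second (positions 2nd, 4th, 6th, ...).
Applying that to "cwiavpxayvzjk" gives "wapavj".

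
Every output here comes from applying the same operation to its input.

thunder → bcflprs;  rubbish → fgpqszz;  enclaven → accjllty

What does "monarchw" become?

Each output is the input with this applied: shift every letter 2 places backward in the alphabet (wrapping around), then sort the characters into alphabetical order.
Working it through for "monarchw": intermediate "kmlypafu", final "afklmpuy".

afklmpuy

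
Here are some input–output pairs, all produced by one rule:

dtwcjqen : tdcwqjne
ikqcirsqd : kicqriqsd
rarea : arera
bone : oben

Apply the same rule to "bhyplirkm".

hbpyilkrm

The transformation: swap each adjacent pair of characters (1↔2, 3↔4, ...).
Doing the same to "bhyplirkm": "hbpyilkrm".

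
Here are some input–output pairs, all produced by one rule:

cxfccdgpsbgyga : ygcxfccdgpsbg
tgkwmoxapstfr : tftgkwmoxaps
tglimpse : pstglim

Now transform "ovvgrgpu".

The pattern: delete the last character, then move the last 2 characters to the front (rotate right by 2).
Applying both steps to "ovvgrgpu": "ovvgrgp", then "gpovvgr".

gpovvgr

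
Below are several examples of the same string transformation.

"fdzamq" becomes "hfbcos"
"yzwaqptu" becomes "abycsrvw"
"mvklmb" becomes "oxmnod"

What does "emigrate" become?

The rule is to shift every letter 2 places forward in the alphabet (wrapping around).
Applying that to "emigrate" gives "gokitcvg".

gokitcvg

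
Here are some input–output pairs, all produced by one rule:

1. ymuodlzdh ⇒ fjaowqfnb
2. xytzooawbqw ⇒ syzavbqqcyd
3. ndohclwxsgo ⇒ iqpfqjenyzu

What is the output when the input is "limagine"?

In each case the input is transformed by: move the last 2 characters to the front (rotate right by 2), then shift every letter 2 places forward in the alphabet (wrapping around).
For "limagine", step one produces "nelimagi"; step two turns that into "pgnkocik".
(Check on "xytzooawbqw": → "qwxytzooawb" → "syzavbqqcyd" ✓)

pgnkocik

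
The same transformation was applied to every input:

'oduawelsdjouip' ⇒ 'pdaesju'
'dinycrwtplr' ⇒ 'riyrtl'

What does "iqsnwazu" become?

uqna

What's happening: move the last character to the front, then keep every other character starting from the first (positions 1st, 3rd, 5th, ...).
For "iqsnwazu" the result is "uqna".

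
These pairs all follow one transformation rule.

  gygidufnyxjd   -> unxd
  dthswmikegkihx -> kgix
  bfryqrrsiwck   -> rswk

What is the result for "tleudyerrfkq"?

yrfq

Looking at the pairs, the operation is to keep every other character starting from the second (positions 2nd, 4th, 6th, ...), then keep only the last 4 characters.
For "tleudyerrfkq", step one produces "luyrfq"; step two turns that into "yrfq".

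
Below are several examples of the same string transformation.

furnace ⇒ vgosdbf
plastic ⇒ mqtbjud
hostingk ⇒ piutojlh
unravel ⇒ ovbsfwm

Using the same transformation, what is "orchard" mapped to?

In each case the input is transformed by: swap each adjacent pair of characters (1↔2, 3↔4, ...), then shift every letter 1 place forward in the alphabet (wrapping around).
For "orchard", step one produces "rohcrad"; step two turns that into "spidsbe".

spidsbe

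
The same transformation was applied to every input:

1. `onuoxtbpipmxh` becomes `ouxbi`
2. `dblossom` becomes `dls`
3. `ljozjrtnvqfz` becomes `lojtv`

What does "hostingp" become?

hsi

The transformation: delete the last 3 characters, then keep every other character starting from the first (positions 1st, 3rd, 5th, ...).
For "hostingp", step one produces "hosti"; step two turns that into "hsi".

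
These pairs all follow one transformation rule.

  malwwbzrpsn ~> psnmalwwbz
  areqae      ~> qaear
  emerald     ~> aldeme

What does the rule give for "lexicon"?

conlex

Rule — move the last 3 characters to the front (rotate right by 3), then delete the last character.
Doing the same to "lexicon": "conlex".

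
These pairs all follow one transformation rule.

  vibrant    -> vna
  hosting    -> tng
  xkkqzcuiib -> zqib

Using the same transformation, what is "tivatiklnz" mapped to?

The pattern: sort the characters into reverse alphabetical order, then keep one character in every 3, starting at position 1 (positions 1st, 4th, 7th, ...).
For "tivatiklnz", step one produces "zvttnlkiia"; step two turns that into "ztka".

ztka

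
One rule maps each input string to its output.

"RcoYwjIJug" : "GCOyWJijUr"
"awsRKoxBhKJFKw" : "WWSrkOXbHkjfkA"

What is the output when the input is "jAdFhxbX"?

xaDfHXBJ

In each case the input is transformed by: flip the case of every letter, then swap the first and last characters.
Starting from "jAdFhxbX": after the first operation, "JaDfHXBx"; after the second, "xaDfHXBJ".
(Check on "RcoYwjIJug": → "rCOyWJijUG" → "GCOyWJijUr" ✓)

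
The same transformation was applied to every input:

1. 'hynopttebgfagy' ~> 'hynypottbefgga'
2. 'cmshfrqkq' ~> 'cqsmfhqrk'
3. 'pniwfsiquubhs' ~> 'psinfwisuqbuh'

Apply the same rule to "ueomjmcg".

The pattern: move the last character to the front, then swap each adjacent pair of characters (1↔2, 3↔4, ...).
On "ueomjmcg": the first step gives "gueomjmc", and the second then gives "ugoejmcm".

ugoejmcm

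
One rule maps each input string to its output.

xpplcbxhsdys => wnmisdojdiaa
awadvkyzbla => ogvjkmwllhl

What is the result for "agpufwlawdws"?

fqhwlhohdlra

What's happening: move the first 3 characters to the end (rotate left by 3), then shift every letter 11 places forward in the alphabet (wrapping around).
On "agpufwlawdws": the first step gives "ufwlawdwsagp", and the second then gives "fqhwlhohdlra".
(Check on "xpplcbxhsdys": → "lcbxhsdysxpp" → "wnmisdojdiaa" ✓)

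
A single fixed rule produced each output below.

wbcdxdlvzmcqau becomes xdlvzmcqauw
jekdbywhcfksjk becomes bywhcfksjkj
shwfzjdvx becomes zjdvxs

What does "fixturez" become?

Rule — move the first character to the end, then delete the first 3 characters.
For "fixturez", step one produces "ixturezf"; step two turns that into "urezf".

urezf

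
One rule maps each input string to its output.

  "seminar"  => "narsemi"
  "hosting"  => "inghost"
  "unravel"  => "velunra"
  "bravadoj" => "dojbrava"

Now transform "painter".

terpain

Each output is the input with this applied: move the last 3 characters to the front (rotate right by 3).
On "painter" that produces "terpain".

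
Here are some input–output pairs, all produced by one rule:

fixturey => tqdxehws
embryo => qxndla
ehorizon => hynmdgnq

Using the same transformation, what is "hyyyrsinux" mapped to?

rhmtwgxxxq

The pattern: shift every letter 1 place backward in the alphabet (wrapping around), then swap the front and back halves of the string.
On "hyyyrsinux" that produces "rhmtwgxxxq".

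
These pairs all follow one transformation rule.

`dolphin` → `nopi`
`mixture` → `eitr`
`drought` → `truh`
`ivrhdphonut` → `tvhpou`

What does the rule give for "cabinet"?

taie

In each case the input is transformed by: move the last character to the front, then keep every other character starting from the first (positions 1st, 3rd, 5th, ...).
Applying both steps to "cabinet": "tcabine", then "taie".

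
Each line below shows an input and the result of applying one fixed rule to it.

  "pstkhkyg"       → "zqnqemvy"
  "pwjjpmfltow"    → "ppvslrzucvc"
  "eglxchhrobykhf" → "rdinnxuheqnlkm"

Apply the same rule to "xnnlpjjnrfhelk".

trvpptxlnkrqdt

The transformation: shift every letter 6 places forward in the alphabet (wrapping around), then move the first 2 characters to the end (rotate left by 2).
Working it through for "xnnlpjjnrfhelk": intermediate "dttrvpptxlnkrq", final "trvpptxlnkrqdt".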